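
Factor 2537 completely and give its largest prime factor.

2537 = 43 · 59
59 is prime.
So 2537 = 43 · 59; the largest prime factor is 59.

59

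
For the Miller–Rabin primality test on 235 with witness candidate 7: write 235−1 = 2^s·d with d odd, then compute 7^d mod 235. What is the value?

235 − 1 = 234 = 2^1 · 117, so d = 117.
7^1 ≡ 7 (mod 235)
7^2 ≡ 7^2 = 49 ≡ 49 (mod 235)
7^4 ≡ 49^2 = 2401 ≡ 51 (mod 235)
7^8 ≡ 51^2 = 2601 ≡ 16 (mod 235)
7^16 ≡ 16^2 = 256 ≡ 21 (mod 235)
7^32 ≡ 21^2 = 441 ≡ 206 (mod 235)
7^64 ≡ 206^2 = 42436 ≡ 136 (mod 235)
117 = 64 + 32 + 16 + 4 + 1 in binary powers of 2.
So 7^117 ≡ 136 · 206 · 21 · 51 · 7 ≡ 2 (mod 235).
Squaring chain: 2; never reaches −1, so base 7 is a Miller–Rabin witness that 235 is composite.

2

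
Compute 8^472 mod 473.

8^1 ≡ 8 (mod 473)
8^2 ≡ 8^2 = 64 ≡ 64 (mod 473)
8^4 ≡ 64^2 = 4096 ≡ 312 (mod 473)
8^8 ≡ 312^2 = 97344 ≡ 379 (mod 473)
8^16 ≡ 379^2 = 143641 ≡ 322 (mod 473)
8^32 ≡ 322^2 = 103684 ≡ 97 (mod 473)
8^64 ≡ 97^2 = 9409 ≡ 422 (mod 473)
8^128 ≡ 422^2 = 178084 ≡ 236 (mod 473)
8^256 ≡ 236^2 = 55696 ≡ 355 (mod 473)
472 = 256 + 128 + 64 + 16 + 8 in binary powers of 2.
So 8^472 ≡ 355 · 236 · 422 · 322 · 379 ≡ 262 (mod 473).
Since 262 ≠ 1, base 8 is a Fermat witness: 473 is composite.

262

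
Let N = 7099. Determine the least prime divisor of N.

7099 is odd.
Digit sum 25, not divisible by 3.
Ends in 9: not divisible by 5.
7: 7099 = 7·1014 + 1
11: 7099 = 11·645 + 4
13: 7099 = 13·546 + 1
17: 7099 = 17·417 + 10
19: 7099 = 19·373 + 12
23: 7099 = 23·308 + 15
29: 7099 = 29·244 + 23
31: 7099 = 31·229

31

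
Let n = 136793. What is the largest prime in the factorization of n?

89

136793 = 29 · 4717
4717 = 53 · 89
89 is prime.
So 136793 = 29 · 53 · 89; the largest prime factor is 89.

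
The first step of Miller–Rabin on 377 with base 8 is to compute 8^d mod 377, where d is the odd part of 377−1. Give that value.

31

377 − 1 = 376 = 2^3 · 47, so d = 47.
8^1 ≡ 8 (mod 377)
8^2 ≡ 8^2 = 64 ≡ 64 (mod 377)
8^4 ≡ 64^2 = 4096 ≡ 326 (mod 377)
8^8 ≡ 326^2 = 106276 ≡ 339 (mod 377)
8^16 ≡ 339^2 = 114921 ≡ 313 (mod 377)
8^32 ≡ 313^2 = 97969 ≡ 326 (mod 377)
47 = 32 + 8 + 4 + 2 + 1 in binary powers of 2.
So 8^47 ≡ 326 · 339 · 326 · 64 · 8 ≡ 31 (mod 377).
Squaring chain: 31 → 207 → 248; never reaches −1, so base 8 is a Miller–Rabin witness that 377 is composite.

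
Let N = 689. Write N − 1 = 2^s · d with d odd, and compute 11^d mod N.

93

689 − 1 = 688 = 2^4 · 43, so d = 43.
11^1 ≡ 11 (mod 689)
11^2 ≡ 11^2 = 121 ≡ 121 (mod 689)
11^4 ≡ 121^2 = 14641 ≡ 172 (mod 689)
11^8 ≡ 172^2 = 29584 ≡ 646 (mod 689)
11^16 ≡ 646^2 = 417316 ≡ 471 (mod 689)
11^32 ≡ 471^2 = 221841 ≡ 672 (mod 689)
43 = 32 + 8 + 2 + 1 in binary powers of 2.
So 11^43 ≡ 672 · 646 · 121 · 11 ≡ 93 (mod 689).
Squaring chain: 93 → 381 → 471 → 672; never reaches −1, so base 11 is a Miller–Rabin witness that 689 is composite.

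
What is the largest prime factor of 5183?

5183 = 71 · 73
73 is prime.
So 5183 = 71 · 73; the largest prime factor is 73.

73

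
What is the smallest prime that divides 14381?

14381 is odd.
Digit sum 17, not divisible by 3.
Ends in 1: not divisible by 5.
7: 14381 = 7·2054 + 3
11: 14381 = 11·1307 + 4
13: 14381 = 13·1106 + 3
17: 14381 = 17·845 + 16
19: 14381 = 19·756 + 17
23: 14381 = 23·625 + 6
29: 14381 = 29·495 + 26
31: 14381 = 31·463 + 28
37: 14381 = 37·388 + 25
41: 14381 = 41·350 + 31
43: 14381 = 43·334 + 19
47: 14381 = 47·305 + 46
53: 14381 = 53·271 + 18
59: 14381 = 59·243 + 44
61: 14381 = 61·235 + 46
67: 14381 = 67·214 + 43
71: 14381 = 71·202 + 39
73: 14381 = 73·197

73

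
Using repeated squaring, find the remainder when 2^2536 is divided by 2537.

2369

2^1 ≡ 2 (mod 2537)
2^2 ≡ 2^2 = 4 ≡ 4 (mod 2537)
2^4 ≡ 4^2 = 16 ≡ 16 (mod 2537)
2^8 ≡ 16^2 = 256 ≡ 256 (mod 2537)
2^16 ≡ 256^2 = 65536 ≡ 2111 (mod 2537)
2^32 ≡ 2111^2 = 4456321 ≡ 1349 (mod 2537)
2^64 ≡ 1349^2 = 1819801 ≡ 772 (mod 2537)
2^128 ≡ 772^2 = 595984 ≡ 2326 (mod 2537)
2^256 ≡ 2326^2 = 5410276 ≡ 1392 (mod 2537)
2^512 ≡ 1392^2 = 1937664 ≡ 1933 (mod 2537)
2^1024 ≡ 1933^2 = 3736489 ≡ 2025 (mod 2537)
2^2048 ≡ 2025^2 = 4100625 ≡ 833 (mod 2537)
2536 = 2048 + 256 + 128 + 64 + 32 + 8 in binary powers of 2.
So 2^2536 ≡ 833 · 1392 · 2326 · 772 · 1349 · 256 ≡ 2369 (mod 2537).
Since 2369 ≠ 1, base 2 is a Fermat witness: 2537 is composite.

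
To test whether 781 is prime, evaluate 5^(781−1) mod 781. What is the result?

5^1 ≡ 5 (mod 781)
5^2 ≡ 5^2 = 25 ≡ 25 (mod 781)
5^4 ≡ 25^2 = 625 ≡ 625 (mod 781)
5^8 ≡ 625^2 = 390625 ≡ 125 (mod 781)
5^16 ≡ 125^2 = 15625 ≡ 5 (mod 781)
5^32 ≡ 5^2 = 25 ≡ 25 (mod 781)
5^64 ≡ 25^2 = 625 ≡ 625 (mod 781)
5^128 ≡ 625^2 = 390625 ≡ 125 (mod 781)
5^256 ≡ 125^2 = 15625 ≡ 5 (mod 781)
5^512 ≡ 5^2 = 25 ≡ 25 (mod 781)
780 = 512 + 256 + 8 + 4 in binary powers of 2.
So 5^780 ≡ 25 · 5 · 125 · 625 ≡ 1 (mod 781).
Since the result is 1, base 5 gives no evidence that 781 is composite.

1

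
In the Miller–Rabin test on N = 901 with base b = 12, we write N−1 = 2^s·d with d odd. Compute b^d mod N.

352

901 − 1 = 900 = 2^2 · 225, so d = 225.
12^1 ≡ 12 (mod 901)
12^2 ≡ 12^2 = 144 ≡ 144 (mod 901)
12^4 ≡ 144^2 = 20736 ≡ 13 (mod 901)
12^8 ≡ 13^2 = 169 ≡ 169 (mod 901)
12^16 ≡ 169^2 = 28561 ≡ 630 (mod 901)
12^32 ≡ 630^2 = 396900 ≡ 460 (mod 901)
12^64 ≡ 460^2 = 211600 ≡ 766 (mod 901)
12^128 ≡ 766^2 = 586756 ≡ 205 (mod 901)
225 = 128 + 64 + 32 + 1 in binary powers of 2.
So 12^225 ≡ 205 · 766 · 460 · 12 ≡ 352 (mod 901).
Squaring chain: 352 → 467; never reaches −1, so base 12 is a Miller–Rabin witness that 901 is composite.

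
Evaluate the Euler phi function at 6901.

Factor: 6901 = 67 · 103.
φ(6901) = (67−1) · (103−1) = 66 · 102 = 6732.

6732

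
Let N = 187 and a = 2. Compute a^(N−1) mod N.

2^1 ≡ 2 (mod 187)
2^2 ≡ 2^2 = 4 ≡ 4 (mod 187)
2^4 ≡ 4^2 = 16 ≡ 16 (mod 187)
2^8 ≡ 16^2 = 256 ≡ 69 (mod 187)
2^16 ≡ 69^2 = 4761 ≡ 86 (mod 187)
2^32 ≡ 86^2 = 7396 ≡ 103 (mod 187)
2^64 ≡ 103^2 = 10609 ≡ 137 (mod 187)
2^128 ≡ 137^2 = 18769 ≡ 69 (mod 187)
186 = 128 + 32 + 16 + 8 + 2 in binary powers of 2.
So 2^186 ≡ 69 · 103 · 86 · 69 · 4 ≡ 174 (mod 187).
Since 174 ≠ 1, base 2 is a Fermat witness: 187 is composite.

174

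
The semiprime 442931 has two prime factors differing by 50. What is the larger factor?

691

Since p = q + 50, we have 442931 = q(q + 50), so q² + 50q − 442931 = 0.
Discriminant: 50² + 4·442931 = 2500 + 1771724 = 1774224; √1774224 = 1332.
q = (−50 + 1332)/2 = 641, and p = q + 50 = 691.
Check: 641 · 691 = 442931.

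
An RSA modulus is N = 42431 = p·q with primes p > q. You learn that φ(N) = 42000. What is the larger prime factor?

φ(n) = (p−1)(q−1) = n − (p+q) + 1, so p + q = 42431 − 42000 + 1 = 432.
p and q are the roots of t² − 432t + 42431 = 0.
Discriminant: 432² − 4·42431 = 186624 − 169724 = 16900; √16900 = 130.
q = (432 − 130)/2 = 151, p = (432 + 130)/2 = 281.
Check: 151 · 281 = 42431.

281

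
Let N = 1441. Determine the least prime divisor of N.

1441 is odd.
Digit sum 10, not divisible by 3.
Ends in 1: not divisible by 5.
7: 1441 = 7·205 + 6
11: 1441 = 11·131

11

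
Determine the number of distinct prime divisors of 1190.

1190 = 2 · 595
595 = 5 · 119
119 = 7 · 17
1190 = 2 · 5 · 7 · 17, which has 4 distinct prime factors.

4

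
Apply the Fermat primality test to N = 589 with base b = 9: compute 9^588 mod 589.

9^1 ≡ 9 (mod 589)
9^2 ≡ 9^2 = 81 ≡ 81 (mod 589)
9^4 ≡ 81^2 = 6561 ≡ 82 (mod 589)
9^8 ≡ 82^2 = 6724 ≡ 245 (mod 589)
9^16 ≡ 245^2 = 60025 ≡ 536 (mod 589)
9^32 ≡ 536^2 = 287296 ≡ 453 (mod 589)
9^64 ≡ 453^2 = 205209 ≡ 237 (mod 589)
9^128 ≡ 237^2 = 56169 ≡ 214 (mod 589)
9^256 ≡ 214^2 = 45796 ≡ 443 (mod 589)
9^512 ≡ 443^2 = 196249 ≡ 112 (mod 589)
588 = 512 + 64 + 8 + 4 in binary powers of 2.
So 9^588 ≡ 112 · 237 · 245 · 82 ≡ 140 (mod 589).
Since 140 ≠ 1, base 9 is a Fermat witness: 589 is composite.

140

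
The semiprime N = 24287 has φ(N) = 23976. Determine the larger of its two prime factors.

163

φ(n) = (p−1)(q−1) = n − (p+q) + 1, so p + q = 24287 − 23976 + 1 = 312.
p and q are the roots of t² − 312t + 24287 = 0.
Discriminant: 312² − 4·24287 = 97344 − 97148 = 196; √196 = 14.
q = (312 − 14)/2 = 149, p = (312 + 14)/2 = 163.
Check: 149 · 163 = 24287.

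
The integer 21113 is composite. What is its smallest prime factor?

21113 is odd.
Digit sum 8, not divisible by 3.
Ends in 3: not divisible by 5.
7: 21113 = 7·3016 + 1
11: 21113 = 11·1919 + 4
13: 21113 = 13·1624 + 1
17: 21113 = 17·1241 + 16
19: 21113 = 19·1111 + 4
23: 21113 = 23·917 + 22
29: 21113 = 29·728 + 1
31: 21113 = 31·681 + 2
37: 21113 = 37·570 + 23
41: 21113 = 41·514 + 39
43: 21113 = 43·491

43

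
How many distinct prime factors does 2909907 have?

2909907 = 3^2 · 323323
323323 = 7 · 46189
46189 = 11 · 4199
4199 = 13 · 323
323 = 17 · 19
2909907 = 3^2 · 7 · 11 · 13 · 17 · 19, which has 6 distinct prime factors.

6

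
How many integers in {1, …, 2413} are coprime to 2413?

Factor: 2413 = 19 · 127.
φ(2413) = (19−1) · (127−1) = 18 · 126 = 2268.

2268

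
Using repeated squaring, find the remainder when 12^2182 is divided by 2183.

164

12^1 ≡ 12 (mod 2183)
12^2 ≡ 12^2 = 144 ≡ 144 (mod 2183)
12^4 ≡ 144^2 = 20736 ≡ 1089 (mod 2183)
12^8 ≡ 1089^2 = 1185921 ≡ 552 (mod 2183)
12^16 ≡ 552^2 = 304704 ≡ 1267 (mod 2183)
12^32 ≡ 1267^2 = 1605289 ≡ 784 (mod 2183)
12^64 ≡ 784^2 = 614656 ≡ 1233 (mod 2183)
12^128 ≡ 1233^2 = 1520289 ≡ 921 (mod 2183)
12^256 ≡ 921^2 = 848241 ≡ 1237 (mod 2183)
12^512 ≡ 1237^2 = 1530169 ≡ 2069 (mod 2183)
12^1024 ≡ 2069^2 = 4280761 ≡ 2081 (mod 2183)
12^2048 ≡ 2081^2 = 4330561 ≡ 1672 (mod 2183)
2182 = 2048 + 128 + 4 + 2 in binary powers of 2.
So 12^2182 ≡ 1672 · 921 · 1089 · 144 ≡ 164 (mod 2183).
Since 164 ≠ 1, base 12 is a Fermat witness: 2183 is composite.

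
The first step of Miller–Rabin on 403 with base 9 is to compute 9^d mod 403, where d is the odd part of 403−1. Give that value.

287

403 − 1 = 402 = 2^1 · 201, so d = 201.
9^1 ≡ 9 (mod 403)
9^2 ≡ 9^2 = 81 ≡ 81 (mod 403)
9^4 ≡ 81^2 = 6561 ≡ 113 (mod 403)
9^8 ≡ 113^2 = 12769 ≡ 276 (mod 403)
9^16 ≡ 276^2 = 76176 ≡ 9 (mod 403)
9^32 ≡ 9^2 = 81 ≡ 81 (mod 403)
9^64 ≡ 81^2 = 6561 ≡ 113 (mod 403)
9^128 ≡ 113^2 = 12769 ≡ 276 (mod 403)
201 = 128 + 64 + 8 + 1 in binary powers of 2.
So 9^201 ≡ 276 · 113 · 276 · 9 ≡ 287 (mod 403).
Squaring chain: 287; never reaches −1, so base 9 is a Miller–Rabin witness that 403 is composite.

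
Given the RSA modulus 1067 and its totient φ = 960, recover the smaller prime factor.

11

φ(n) = (p−1)(q−1) = n − (p+q) + 1, so p + q = 1067 − 960 + 1 = 108.
p and q are the roots of t² − 108t + 1067 = 0.
Discriminant: 108² − 4·1067 = 11664 − 4268 = 7396; √7396 = 86.
q = (108 − 86)/2 = 11, p = (108 + 86)/2 = 97.
Check: 11 · 97 = 1067.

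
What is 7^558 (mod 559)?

259

7^1 ≡ 7 (mod 559)
7^2 ≡ 7^2 = 49 ≡ 49 (mod 559)
7^4 ≡ 49^2 = 2401 ≡ 165 (mod 559)
7^8 ≡ 165^2 = 27225 ≡ 393 (mod 559)
7^16 ≡ 393^2 = 154449 ≡ 165 (mod 559)
7^32 ≡ 165^2 = 27225 ≡ 393 (mod 559)
7^64 ≡ 393^2 = 154449 ≡ 165 (mod 559)
7^128 ≡ 165^2 = 27225 ≡ 393 (mod 559)
7^256 ≡ 393^2 = 154449 ≡ 165 (mod 559)
7^512 ≡ 165^2 = 27225 ≡ 393 (mod 559)
558 = 512 + 32 + 8 + 4 + 2 in binary powers of 2.
So 7^558 ≡ 393 · 393 · 393 · 165 · 49 ≡ 259 (mod 559).
Since 259 ≠ 1, base 7 is a Fermat witness: 559 is composite.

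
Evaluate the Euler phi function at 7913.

7680

Factor: 7913 = 41 · 193.
φ(7913) = (41−1) · (193−1) = 40 · 192 = 7680.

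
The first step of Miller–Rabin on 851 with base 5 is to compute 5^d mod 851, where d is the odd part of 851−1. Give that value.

109

851 − 1 = 850 = 2^1 · 425, so d = 425.
5^1 ≡ 5 (mod 851)
5^2 ≡ 5^2 = 25 ≡ 25 (mod 851)
5^4 ≡ 25^2 = 625 ≡ 625 (mod 851)
5^8 ≡ 625^2 = 390625 ≡ 16 (mod 851)
5^16 ≡ 16^2 = 256 ≡ 256 (mod 851)
5^32 ≡ 256^2 = 65536 ≡ 9 (mod 851)
5^64 ≡ 9^2 = 81 ≡ 81 (mod 851)
5^128 ≡ 81^2 = 6561 ≡ 604 (mod 851)
5^256 ≡ 604^2 = 364816 ≡ 588 (mod 851)
425 = 256 + 128 + 32 + 8 + 1 in binary powers of 2.
So 5^425 ≡ 588 · 604 · 9 · 16 · 5 ≡ 109 (mod 851).
Squaring chain: 109; never reaches −1, so base 5 is a Miller–Rabin witness that 851 is composite.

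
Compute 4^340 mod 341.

1

4^1 ≡ 4 (mod 341)
4^2 ≡ 4^2 = 16 ≡ 16 (mod 341)
4^4 ≡ 16^2 = 256 ≡ 256 (mod 341)
4^8 ≡ 256^2 = 65536 ≡ 64 (mod 341)
4^16 ≡ 64^2 = 4096 ≡ 4 (mod 341)
4^32 ≡ 4^2 = 16 ≡ 16 (mod 341)
4^64 ≡ 16^2 = 256 ≡ 256 (mod 341)
4^128 ≡ 256^2 = 65536 ≡ 64 (mod 341)
4^256 ≡ 64^2 = 4096 ≡ 4 (mod 341)
340 = 256 + 64 + 16 + 4 in binary powers of 2.
So 4^340 ≡ 4 · 256 · 4 · 256 ≡ 1 (mod 341).
Since the result is 1, base 4 gives no evidence that 341 is composite.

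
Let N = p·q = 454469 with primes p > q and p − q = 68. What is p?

Since p = q + 68, we have 454469 = q(q + 68), so q² + 68q − 454469 = 0.
Discriminant: 68² + 4·454469 = 4624 + 1817876 = 1822500; √1822500 = 1350.
q = (−68 + 1350)/2 = 641, and p = q + 68 = 709.
Check: 641 · 709 = 454469.

709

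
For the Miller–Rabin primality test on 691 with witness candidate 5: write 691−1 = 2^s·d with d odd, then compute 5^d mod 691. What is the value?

1

691 − 1 = 690 = 2^1 · 345, so d = 345.
5^1 ≡ 5 (mod 691)
5^2 ≡ 5^2 = 25 ≡ 25 (mod 691)
5^4 ≡ 25^2 = 625 ≡ 625 (mod 691)
5^8 ≡ 625^2 = 390625 ≡ 210 (mod 691)
5^16 ≡ 210^2 = 44100 ≡ 567 (mod 691)
5^32 ≡ 567^2 = 321489 ≡ 174 (mod 691)
5^64 ≡ 174^2 = 30276 ≡ 563 (mod 691)
5^128 ≡ 563^2 = 316969 ≡ 491 (mod 691)
5^256 ≡ 491^2 = 241081 ≡ 613 (mod 691)
345 = 256 + 64 + 16 + 8 + 1 in binary powers of 2.
So 5^345 ≡ 613 · 563 · 567 · 210 · 5 ≡ 1 (mod 691).
Since 5^d ≡ 1 (mod 691), base 5 does not prove 691 composite.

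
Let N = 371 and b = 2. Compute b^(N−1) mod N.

170

2^1 ≡ 2 (mod 371)
2^2 ≡ 2^2 = 4 ≡ 4 (mod 371)
2^4 ≡ 4^2 = 16 ≡ 16 (mod 371)
2^8 ≡ 16^2 = 256 ≡ 256 (mod 371)
2^16 ≡ 256^2 = 65536 ≡ 240 (mod 371)
2^32 ≡ 240^2 = 57600 ≡ 95 (mod 371)
2^64 ≡ 95^2 = 9025 ≡ 121 (mod 371)
2^128 ≡ 121^2 = 14641 ≡ 172 (mod 371)
2^256 ≡ 172^2 = 29584 ≡ 275 (mod 371)
370 = 256 + 64 + 32 + 16 + 2 in binary powers of 2.
So 2^370 ≡ 275 · 121 · 95 · 240 · 4 ≡ 170 (mod 371).
Since 170 ≠ 1, base 2 is a Fermat witness: 371 is composite.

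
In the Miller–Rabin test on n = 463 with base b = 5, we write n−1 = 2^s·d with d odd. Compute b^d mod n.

463 − 1 = 462 = 2^1 · 231, so d = 231.
5^1 ≡ 5 (mod 463)
5^2 ≡ 5^2 = 25 ≡ 25 (mod 463)
5^4 ≡ 25^2 = 625 ≡ 162 (mod 463)
5^8 ≡ 162^2 = 26244 ≡ 316 (mod 463)
5^16 ≡ 316^2 = 99856 ≡ 311 (mod 463)
5^32 ≡ 311^2 = 96721 ≡ 417 (mod 463)
5^64 ≡ 417^2 = 173889 ≡ 264 (mod 463)
5^128 ≡ 264^2 = 69696 ≡ 246 (mod 463)
231 = 128 + 64 + 32 + 4 + 2 + 1 in binary powers of 2.
So 5^231 ≡ 246 · 264 · 417 · 162 · 25 · 5 ≡ 462 (mod 463).
Since 5^d ≡ 462 (mod 463), base 5 does not prove 463 composite.

462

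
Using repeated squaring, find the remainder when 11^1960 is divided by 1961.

1210

11^1 ≡ 11 (mod 1961)
11^2 ≡ 11^2 = 121 ≡ 121 (mod 1961)
11^4 ≡ 121^2 = 14641 ≡ 914 (mod 1961)
11^8 ≡ 914^2 = 835396 ≡ 10 (mod 1961)
11^16 ≡ 10^2 = 100 ≡ 100 (mod 1961)
11^32 ≡ 100^2 = 10000 ≡ 195 (mod 1961)
11^64 ≡ 195^2 = 38025 ≡ 766 (mod 1961)
11^128 ≡ 766^2 = 586756 ≡ 417 (mod 1961)
11^256 ≡ 417^2 = 173889 ≡ 1321 (mod 1961)
11^512 ≡ 1321^2 = 1745041 ≡ 1712 (mod 1961)
11^1024 ≡ 1712^2 = 2930944 ≡ 1210 (mod 1961)
1960 = 1024 + 512 + 256 + 128 + 32 + 8 in binary powers of 2.
So 11^1960 ≡ 1210 · 1712 · 1321 · 417 · 195 · 10 ≡ 1210 (mod 1961).
Since 1210 ≠ 1, base 11 is a Fermat witness: 1961 is composite.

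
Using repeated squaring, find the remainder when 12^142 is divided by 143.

12^1 ≡ 12 (mod 143)
12^2 ≡ 12^2 = 144 ≡ 1 (mod 143)
12^4 ≡ 1^2 = 1 ≡ 1 (mod 143)
12^8 ≡ 1^2 = 1 ≡ 1 (mod 143)
12^16 ≡ 1^2 = 1 ≡ 1 (mod 143)
12^32 ≡ 1^2 = 1 ≡ 1 (mod 143)
12^64 ≡ 1^2 = 1 ≡ 1 (mod 143)
12^128 ≡ 1^2 = 1 ≡ 1 (mod 143)
142 = 128 + 8 + 4 + 2 in binary powers of 2.
So 12^142 ≡ 1 · 1 · 1 · 1 ≡ 1 (mod 143).
Since the result is 1, base 12 gives no evidence that 143 is composite.

1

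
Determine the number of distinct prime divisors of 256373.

256373 = 13^2 · 1517
1517 = 37 · 41
256373 = 13^2 · 37 · 41, which has 3 distinct prime factors.

3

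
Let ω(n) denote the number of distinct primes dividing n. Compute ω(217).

2

217 = 7 · 31
217 = 7 · 31, which has 2 distinct prime factors.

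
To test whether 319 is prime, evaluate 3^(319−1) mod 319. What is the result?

3^1 ≡ 3 (mod 319)
3^2 ≡ 3^2 = 9 ≡ 9 (mod 319)
3^4 ≡ 9^2 = 81 ≡ 81 (mod 319)
3^8 ≡ 81^2 = 6561 ≡ 181 (mod 319)
3^16 ≡ 181^2 = 32761 ≡ 223 (mod 319)
3^32 ≡ 223^2 = 49729 ≡ 284 (mod 319)
3^64 ≡ 284^2 = 80656 ≡ 268 (mod 319)
3^128 ≡ 268^2 = 71824 ≡ 49 (mod 319)
3^256 ≡ 49^2 = 2401 ≡ 168 (mod 319)
318 = 256 + 32 + 16 + 8 + 4 + 2 in binary powers of 2.
So 3^318 ≡ 168 · 284 · 223 · 181 · 81 · 9 ≡ 5 (mod 319).
Since 5 ≠ 1, base 3 is a Fermat witness: 319 is composite.

5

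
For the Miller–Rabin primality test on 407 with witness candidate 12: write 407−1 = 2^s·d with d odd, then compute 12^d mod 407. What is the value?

407 − 1 = 406 = 2^1 · 203, so d = 203.
12^1 ≡ 12 (mod 407)
12^2 ≡ 12^2 = 144 ≡ 144 (mod 407)
12^4 ≡ 144^2 = 20736 ≡ 386 (mod 407)
12^8 ≡ 386^2 = 148996 ≡ 34 (mod 407)
12^16 ≡ 34^2 = 1156 ≡ 342 (mod 407)
12^32 ≡ 342^2 = 116964 ≡ 155 (mod 407)
12^64 ≡ 155^2 = 24025 ≡ 12 (mod 407)
12^128 ≡ 12^2 = 144 ≡ 144 (mod 407)
203 = 128 + 64 + 8 + 2 + 1 in binary powers of 2.
So 12^203 ≡ 144 · 12 · 34 · 144 · 12 ≡ 155 (mod 407).
Squaring chain: 155; never reaches −1, so base 12 is a Miller–Rabin witness that 407 is composite.

155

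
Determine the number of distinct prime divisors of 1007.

2

1007 = 19 · 53
1007 = 19 · 53, which has 2 distinct prime factors.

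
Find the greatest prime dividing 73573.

59

73573 = 29 · 2537
2537 = 43 · 59
59 is prime.
So 73573 = 29 · 43 · 59; the largest prime factor is 59.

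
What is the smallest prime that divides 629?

17

629 is odd.
Digit sum 17, not divisible by 3.
Ends in 9: not divisible by 5.
7: 629 = 7·89 + 6
11: 629 = 11·57 + 2
13: 629 = 13·48 + 5
17: 629 = 17·37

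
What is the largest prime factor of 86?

43

86 = 2 · 43
43 is prime.
So 86 = 2 · 43; the largest prime factor is 43.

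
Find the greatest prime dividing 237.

237 = 3 · 79
79 is prime.
So 237 = 3 · 79; the largest prime factor is 79.

79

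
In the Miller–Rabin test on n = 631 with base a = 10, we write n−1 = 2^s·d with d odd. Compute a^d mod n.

1

631 − 1 = 630 = 2^1 · 315, so d = 315.
10^1 ≡ 10 (mod 631)
10^2 ≡ 10^2 = 100 ≡ 100 (mod 631)
10^4 ≡ 100^2 = 10000 ≡ 535 (mod 631)
10^8 ≡ 535^2 = 286225 ≡ 382 (mod 631)
10^16 ≡ 382^2 = 145924 ≡ 163 (mod 631)
10^32 ≡ 163^2 = 26569 ≡ 67 (mod 631)
10^64 ≡ 67^2 = 4489 ≡ 72 (mod 631)
10^128 ≡ 72^2 = 5184 ≡ 136 (mod 631)
10^256 ≡ 136^2 = 18496 ≡ 197 (mod 631)
315 = 256 + 32 + 16 + 8 + 2 + 1 in binary powers of 2.
So 10^315 ≡ 197 · 67 · 163 · 382 · 100 · 10 ≡ 1 (mod 631).
Since 10^d ≡ 1 (mod 631), base 10 does not prove 631 composite.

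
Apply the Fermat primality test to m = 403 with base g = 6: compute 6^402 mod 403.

311

6^1 ≡ 6 (mod 403)
6^2 ≡ 6^2 = 36 ≡ 36 (mod 403)
6^4 ≡ 36^2 = 1296 ≡ 87 (mod 403)
6^8 ≡ 87^2 = 7569 ≡ 315 (mod 403)
6^16 ≡ 315^2 = 99225 ≡ 87 (mod 403)
6^32 ≡ 87^2 = 7569 ≡ 315 (mod 403)
6^64 ≡ 315^2 = 99225 ≡ 87 (mod 403)
6^128 ≡ 87^2 = 7569 ≡ 315 (mod 403)
6^256 ≡ 315^2 = 99225 ≡ 87 (mod 403)
402 = 256 + 128 + 16 + 2 in binary powers of 2.
So 6^402 ≡ 87 · 315 · 87 · 36 ≡ 311 (mod 403).
Since 311 ≠ 1, base 6 is a Fermat witness: 403 is composite.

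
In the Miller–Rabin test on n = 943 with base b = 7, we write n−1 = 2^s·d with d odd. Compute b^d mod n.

943 − 1 = 942 = 2^1 · 471, so d = 471.
7^1 ≡ 7 (mod 943)
7^2 ≡ 7^2 = 49 ≡ 49 (mod 943)
7^4 ≡ 49^2 = 2401 ≡ 515 (mod 943)
7^8 ≡ 515^2 = 265225 ≡ 242 (mod 943)
7^16 ≡ 242^2 = 58564 ≡ 98 (mod 943)
7^32 ≡ 98^2 = 9604 ≡ 174 (mod 943)
7^64 ≡ 174^2 = 30276 ≡ 100 (mod 943)
7^128 ≡ 100^2 = 10000 ≡ 570 (mod 943)
7^256 ≡ 570^2 = 324900 ≡ 508 (mod 943)
471 = 256 + 128 + 64 + 16 + 4 + 2 + 1 in binary powers of 2.
So 7^471 ≡ 508 · 570 · 100 · 98 · 515 · 49 · 7 ≡ 429 (mod 943).
Squaring chain: 429; never reaches −1, so base 7 is a Miller–Rabin witness that 943 is composite.

429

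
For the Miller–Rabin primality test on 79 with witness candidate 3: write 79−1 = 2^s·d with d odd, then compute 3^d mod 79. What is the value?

78

79 − 1 = 78 = 2^1 · 39, so d = 39.
3^1 ≡ 3 (mod 79)
3^2 ≡ 3^2 = 9 ≡ 9 (mod 79)
3^4 ≡ 9^2 = 81 ≡ 2 (mod 79)
3^8 ≡ 2^2 = 4 ≡ 4 (mod 79)
3^16 ≡ 4^2 = 16 ≡ 16 (mod 79)
3^32 ≡ 16^2 = 256 ≡ 19 (mod 79)
39 = 32 + 4 + 2 + 1 in binary powers of 2.
So 3^39 ≡ 19 · 2 · 9 · 3 ≡ 78 (mod 79).
Since 3^d ≡ 78 (mod 79), base 3 does not prove 79 composite.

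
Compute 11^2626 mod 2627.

11^1 ≡ 11 (mod 2627)
11^2 ≡ 11^2 = 121 ≡ 121 (mod 2627)
11^4 ≡ 121^2 = 14641 ≡ 1506 (mod 2627)
11^8 ≡ 1506^2 = 2268036 ≡ 935 (mod 2627)
11^16 ≡ 935^2 = 874225 ≡ 2061 (mod 2627)
11^32 ≡ 2061^2 = 4247721 ≡ 2489 (mod 2627)
11^64 ≡ 2489^2 = 6195121 ≡ 655 (mod 2627)
11^128 ≡ 655^2 = 429025 ≡ 824 (mod 2627)
11^256 ≡ 824^2 = 678976 ≡ 1210 (mod 2627)
11^512 ≡ 1210^2 = 1464100 ≡ 861 (mod 2627)
11^1024 ≡ 861^2 = 741321 ≡ 507 (mod 2627)
11^2048 ≡ 507^2 = 257049 ≡ 2230 (mod 2627)
2626 = 2048 + 512 + 64 + 2 in binary powers of 2.
So 11^2626 ≡ 2230 · 861 · 655 · 121 ≡ 2616 (mod 2627).
Since 2616 ≠ 1, base 11 is a Fermat witness: 2627 is composite.

2616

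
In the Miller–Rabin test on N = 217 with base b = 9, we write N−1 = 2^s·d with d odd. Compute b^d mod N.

64

217 − 1 = 216 = 2^3 · 27, so d = 27.
9^1 ≡ 9 (mod 217)
9^2 ≡ 9^2 = 81 ≡ 81 (mod 217)
9^4 ≡ 81^2 = 6561 ≡ 51 (mod 217)
9^8 ≡ 51^2 = 2601 ≡ 214 (mod 217)
9^16 ≡ 214^2 = 45796 ≡ 9 (mod 217)
27 = 16 + 8 + 2 + 1 in binary powers of 2.
So 9^27 ≡ 9 · 214 · 81 · 9 ≡ 64 (mod 217).
Squaring chain: 64 → 190 → 78; never reaches −1, so base 9 is a Miller–Rabin witness that 217 is composite.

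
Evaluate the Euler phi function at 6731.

6552

Factor: 6731 = 53 · 127.
φ(6731) = (53−1) · (127−1) = 52 · 126 = 6552.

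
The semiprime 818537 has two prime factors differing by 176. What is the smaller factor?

Since p = q + 176, we have 818537 = q(q + 176), so q² + 176q − 818537 = 0.
Discriminant: 176² + 4·818537 = 30976 + 3274148 = 3305124; √3305124 = 1818.
q = (−176 + 1818)/2 = 821, and p = q + 176 = 997.
Check: 821 · 997 = 818537.

821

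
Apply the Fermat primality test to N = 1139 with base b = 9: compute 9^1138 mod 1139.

625

9^1 ≡ 9 (mod 1139)
9^2 ≡ 9^2 = 81 ≡ 81 (mod 1139)
9^4 ≡ 81^2 = 6561 ≡ 866 (mod 1139)
9^8 ≡ 866^2 = 749956 ≡ 494 (mod 1139)
9^16 ≡ 494^2 = 244036 ≡ 290 (mod 1139)
9^32 ≡ 290^2 = 84100 ≡ 953 (mod 1139)
9^64 ≡ 953^2 = 908209 ≡ 426 (mod 1139)
9^128 ≡ 426^2 = 181476 ≡ 375 (mod 1139)
9^256 ≡ 375^2 = 140625 ≡ 528 (mod 1139)
9^512 ≡ 528^2 = 278784 ≡ 868 (mod 1139)
9^1024 ≡ 868^2 = 753424 ≡ 545 (mod 1139)
1138 = 1024 + 64 + 32 + 16 + 2 in binary powers of 2.
So 9^1138 ≡ 545 · 426 · 953 · 290 · 81 ≡ 625 (mod 1139).
Since 625 ≠ 1, base 9 is a Fermat witness: 1139 is composite.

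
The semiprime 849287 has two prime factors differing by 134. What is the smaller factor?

Since p = q + 134, we have 849287 = q(q + 134), so q² + 134q − 849287 = 0.
Discriminant: 134² + 4·849287 = 17956 + 3397148 = 3415104; √3415104 = 1848.
q = (−134 + 1848)/2 = 857, and p = q + 134 = 991.
Check: 857 · 991 = 849287.

857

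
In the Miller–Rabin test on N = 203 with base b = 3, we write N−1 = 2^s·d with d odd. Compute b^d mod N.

89

203 − 1 = 202 = 2^1 · 101, so d = 101.
3^1 ≡ 3 (mod 203)
3^2 ≡ 3^2 = 9 ≡ 9 (mod 203)
3^4 ≡ 9^2 = 81 ≡ 81 (mod 203)
3^8 ≡ 81^2 = 6561 ≡ 65 (mod 203)
3^16 ≡ 65^2 = 4225 ≡ 165 (mod 203)
3^32 ≡ 165^2 = 27225 ≡ 23 (mod 203)
3^64 ≡ 23^2 = 529 ≡ 123 (mod 203)
101 = 64 + 32 + 4 + 1 in binary powers of 2.
So 3^101 ≡ 123 · 23 · 81 · 3 ≡ 89 (mod 203).
Squaring chain: 89; never reaches −1, so base 3 is a Miller–Rabin witness that 203 is composite.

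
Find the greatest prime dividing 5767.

79

5767 = 73 · 79
79 is prime.
So 5767 = 73 · 79; the largest prime factor is 79.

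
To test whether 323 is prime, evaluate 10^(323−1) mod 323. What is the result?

10^1 ≡ 10 (mod 323)
10^2 ≡ 10^2 = 100 ≡ 100 (mod 323)
10^4 ≡ 100^2 = 10000 ≡ 310 (mod 323)
10^8 ≡ 310^2 = 96100 ≡ 169 (mod 323)
10^16 ≡ 169^2 = 28561 ≡ 137 (mod 323)
10^32 ≡ 137^2 = 18769 ≡ 35 (mod 323)
10^64 ≡ 35^2 = 1225 ≡ 256 (mod 323)
10^128 ≡ 256^2 = 65536 ≡ 290 (mod 323)
10^256 ≡ 290^2 = 84100 ≡ 120 (mod 323)
322 = 256 + 64 + 2 in binary powers of 2.
So 10^322 ≡ 120 · 256 · 100 ≡ 270 (mod 323).
Since 270 ≠ 1, base 10 is a Fermat witness: 323 is composite.

270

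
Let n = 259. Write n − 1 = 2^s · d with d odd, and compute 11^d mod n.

259 − 1 = 258 = 2^1 · 129, so d = 129.
11^1 ≡ 11 (mod 259)
11^2 ≡ 11^2 = 121 ≡ 121 (mod 259)
11^4 ≡ 121^2 = 14641 ≡ 137 (mod 259)
11^8 ≡ 137^2 = 18769 ≡ 121 (mod 259)
11^16 ≡ 121^2 = 14641 ≡ 137 (mod 259)
11^32 ≡ 137^2 = 18769 ≡ 121 (mod 259)
11^64 ≡ 121^2 = 14641 ≡ 137 (mod 259)
11^128 ≡ 137^2 = 18769 ≡ 121 (mod 259)
129 = 128 + 1 in binary powers of 2.
So 11^129 ≡ 121 · 11 ≡ 36 (mod 259).
Squaring chain: 36; never reaches −1, so base 11 is a Miller–Rabin witness that 259 is composite.

36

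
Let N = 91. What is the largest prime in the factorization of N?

13

91 = 7 · 13
13 is prime.
So 91 = 7 · 13; the largest prime factor is 13.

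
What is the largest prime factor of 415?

83

415 = 5 · 83
83 is prime.
So 415 = 5 · 83; the largest prime factor is 83.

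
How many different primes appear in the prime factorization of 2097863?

3

2097863 = 31^2 · 2183
2183 = 37 · 59
2097863 = 31^2 · 37 · 59, which has 3 distinct prime factors.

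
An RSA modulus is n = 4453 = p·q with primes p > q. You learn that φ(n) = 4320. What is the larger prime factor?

φ(n) = (p−1)(q−1) = n − (p+q) + 1, so p + q = 4453 − 4320 + 1 = 134.
p and q are the roots of t² − 134t + 4453 = 0.
Discriminant: 134² − 4·4453 = 17956 − 17812 = 144; √144 = 12.
q = (134 − 12)/2 = 61, p = (134 + 12)/2 = 73.
Check: 61 · 73 = 4453.

73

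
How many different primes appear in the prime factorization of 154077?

5

154077 = 3 · 51359
51359 = 7 · 7337
7337 = 11 · 667
667 = 23 · 29
154077 = 3 · 7 · 11 · 23 · 29, which has 5 distinct prime factors.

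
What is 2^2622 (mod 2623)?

2553

2^1 ≡ 2 (mod 2623)
2^2 ≡ 2^2 = 4 ≡ 4 (mod 2623)
2^4 ≡ 4^2 = 16 ≡ 16 (mod 2623)
2^8 ≡ 16^2 = 256 ≡ 256 (mod 2623)
2^16 ≡ 256^2 = 65536 ≡ 2584 (mod 2623)
2^32 ≡ 2584^2 = 6677056 ≡ 1521 (mod 2623)
2^64 ≡ 1521^2 = 2313441 ≡ 2578 (mod 2623)
2^128 ≡ 2578^2 = 6646084 ≡ 2025 (mod 2623)
2^256 ≡ 2025^2 = 4100625 ≡ 876 (mod 2623)
2^512 ≡ 876^2 = 767376 ≡ 1460 (mod 2623)
2^1024 ≡ 1460^2 = 2131600 ≡ 1724 (mod 2623)
2^2048 ≡ 1724^2 = 2972176 ≡ 317 (mod 2623)
2622 = 2048 + 512 + 32 + 16 + 8 + 4 + 2 in binary powers of 2.
So 2^2622 ≡ 317 · 1460 · 1521 · 2584 · 256 · 16 · 4 ≡ 2553 (mod 2623).
Since 2553 ≠ 1, base 2 is a Fermat witness: 2623 is composite.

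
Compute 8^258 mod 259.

8^1 ≡ 8 (mod 259)
8^2 ≡ 8^2 = 64 ≡ 64 (mod 259)
8^4 ≡ 64^2 = 4096 ≡ 211 (mod 259)
8^8 ≡ 211^2 = 44521 ≡ 232 (mod 259)
8^16 ≡ 232^2 = 53824 ≡ 211 (mod 259)
8^32 ≡ 211^2 = 44521 ≡ 232 (mod 259)
8^64 ≡ 232^2 = 53824 ≡ 211 (mod 259)
8^128 ≡ 211^2 = 44521 ≡ 232 (mod 259)
8^256 ≡ 232^2 = 53824 ≡ 211 (mod 259)
258 = 256 + 2 in binary powers of 2.
So 8^258 ≡ 211 · 64 ≡ 36 (mod 259).
Since 36 ≠ 1, base 8 is a Fermat witness: 259 is composite.

36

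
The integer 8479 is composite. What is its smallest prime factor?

61

8479 is odd.
Digit sum 28, not divisible by 3.
Ends in 9: not divisible by 5.
7: 8479 = 7·1211 + 2
11: 8479 = 11·770 + 9
13: 8479 = 13·652 + 3
17: 8479 = 17·498 + 13
19: 8479 = 19·446 + 5
23: 8479 = 23·368 + 15
29: 8479 = 29·292 + 11
31: 8479 = 31·273 + 16
37: 8479 = 37·229 + 6
41: 8479 = 41·206 + 33
43: 8479 = 43·197 + 8
47: 8479 = 47·180 + 19
53: 8479 = 53·159 + 52
59: 8479 = 59·143 + 42
61: 8479 = 61·139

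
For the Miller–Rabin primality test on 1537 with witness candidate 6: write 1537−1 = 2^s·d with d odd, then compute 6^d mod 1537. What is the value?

216

1537 − 1 = 1536 = 2^9 · 3, so d = 3.
6^1 ≡ 6 (mod 1537)
6^2 ≡ 6^2 = 36 ≡ 36 (mod 1537)
3 = 2 + 1 in binary powers of 2.
So 6^3 ≡ 36 · 6 ≡ 216 (mod 1537).
Squaring chain: 216 → 546 → 1475 → 770 → 1155 → 1446 → 596 → 169 → 895; never reaches −1, so base 6 is a Miller–Rabin witness that 1537 is composite.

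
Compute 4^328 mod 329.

242

4^1 ≡ 4 (mod 329)
4^2 ≡ 4^2 = 16 ≡ 16 (mod 329)
4^4 ≡ 16^2 = 256 ≡ 256 (mod 329)
4^8 ≡ 256^2 = 65536 ≡ 65 (mod 329)
4^16 ≡ 65^2 = 4225 ≡ 277 (mod 329)
4^32 ≡ 277^2 = 76729 ≡ 72 (mod 329)
4^64 ≡ 72^2 = 5184 ≡ 249 (mod 329)
4^128 ≡ 249^2 = 62001 ≡ 149 (mod 329)
4^256 ≡ 149^2 = 22201 ≡ 158 (mod 329)
328 = 256 + 64 + 8 in binary powers of 2.
So 4^328 ≡ 158 · 249 · 65 ≡ 242 (mod 329).
Since 242 ≠ 1, base 4 is a Fermat witness: 329 is composite.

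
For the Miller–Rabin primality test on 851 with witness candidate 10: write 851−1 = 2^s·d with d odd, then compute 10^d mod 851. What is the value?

851 − 1 = 850 = 2^1 · 425, so d = 425.
10^1 ≡ 10 (mod 851)
10^2 ≡ 10^2 = 100 ≡ 100 (mod 851)
10^4 ≡ 100^2 = 10000 ≡ 639 (mod 851)
10^8 ≡ 639^2 = 408321 ≡ 692 (mod 851)
10^16 ≡ 692^2 = 478864 ≡ 602 (mod 851)
10^32 ≡ 602^2 = 362404 ≡ 729 (mod 851)
10^64 ≡ 729^2 = 531441 ≡ 417 (mod 851)
10^128 ≡ 417^2 = 173889 ≡ 285 (mod 851)
10^256 ≡ 285^2 = 81225 ≡ 380 (mod 851)
425 = 256 + 128 + 32 + 8 + 1 in binary powers of 2.
So 10^425 ≡ 380 · 285 · 729 · 692 · 10 ≡ 359 (mod 851).
Squaring chain: 359; never reaches −1, so base 10 is a Miller–Rabin witness that 851 is composite.

359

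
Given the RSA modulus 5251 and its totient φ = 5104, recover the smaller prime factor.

59

φ(n) = (p−1)(q−1) = n − (p+q) + 1, so p + q = 5251 − 5104 + 1 = 148.
p and q are the roots of t² − 148t + 5251 = 0.
Discriminant: 148² − 4·5251 = 21904 − 21004 = 900; √900 = 30.
q = (148 − 30)/2 = 59, p = (148 + 30)/2 = 89.
Check: 59 · 89 = 5251.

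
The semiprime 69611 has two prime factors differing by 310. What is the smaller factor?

Since p = q + 310, we have 69611 = q(q + 310), so q² + 310q − 69611 = 0.
Discriminant: 310² + 4·69611 = 96100 + 278444 = 374544; √374544 = 612.
q = (−310 + 612)/2 = 151, and p = q + 310 = 461.
Check: 151 · 461 = 69611.

151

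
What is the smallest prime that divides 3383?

3383 is odd.
Digit sum 17, not divisible by 3.
Ends in 3: not divisible by 5.
7: 3383 = 7·483 + 2
11: 3383 = 11·307 + 6
13: 3383 = 13·260 + 3
17: 3383 = 17·199

17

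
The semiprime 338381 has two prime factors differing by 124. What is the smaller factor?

Since p = q + 124, we have 338381 = q(q + 124), so q² + 124q − 338381 = 0.
Discriminant: 124² + 4·338381 = 15376 + 1353524 = 1368900; √1368900 = 1170.
q = (−124 + 1170)/2 = 523, and p = q + 124 = 647.
Check: 523 · 647 = 338381.

523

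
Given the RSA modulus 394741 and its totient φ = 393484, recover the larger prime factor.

φ(n) = (p−1)(q−1) = n − (p+q) + 1, so p + q = 394741 − 393484 + 1 = 1258.
p and q are the roots of t² − 1258t + 394741 = 0.
Discriminant: 1258² − 4·394741 = 1582564 − 1578964 = 3600; √3600 = 60.
q = (1258 − 60)/2 = 599, p = (1258 + 60)/2 = 659.
Check: 599 · 659 = 394741.

659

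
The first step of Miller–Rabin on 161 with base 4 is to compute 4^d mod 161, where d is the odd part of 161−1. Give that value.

161 − 1 = 160 = 2^5 · 5, so d = 5.
4^1 ≡ 4 (mod 161)
4^2 ≡ 4^2 = 16 ≡ 16 (mod 161)
4^4 ≡ 16^2 = 256 ≡ 95 (mod 161)
5 = 4 + 1 in binary powers of 2.
So 4^5 ≡ 95 · 4 ≡ 58 (mod 161).
Squaring chain: 58 → 144 → 128 → 123 → 156; never reaches −1, so base 4 is a Miller–Rabin witness that 161 is composite.

58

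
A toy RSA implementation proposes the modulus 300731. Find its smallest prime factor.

31

300731 is odd.
Digit sum 14, not divisible by 3.
Ends in 1: not divisible by 5.
7: 300731 = 7·42961 + 4
11: 300731 = 11·27339 + 2
13: 300731 = 13·23133 + 2
17: 300731 = 17·17690 + 1
19: 300731 = 19·15827 + 18
23: 300731 = 23·13075 + 6
29: 300731 = 29·10370 + 1
31: 300731 = 31·9701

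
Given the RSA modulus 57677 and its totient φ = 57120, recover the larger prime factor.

421

φ(n) = (p−1)(q−1) = n − (p+q) + 1, so p + q = 57677 − 57120 + 1 = 558.
p and q are the roots of t² − 558t + 57677 = 0.
Discriminant: 558² − 4·57677 = 311364 − 230708 = 80656; √80656 = 284.
q = (558 − 284)/2 = 137, p = (558 + 284)/2 = 421.
Check: 137 · 421 = 57677.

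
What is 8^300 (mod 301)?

8^1 ≡ 8 (mod 301)
8^2 ≡ 8^2 = 64 ≡ 64 (mod 301)
8^4 ≡ 64^2 = 4096 ≡ 183 (mod 301)
8^8 ≡ 183^2 = 33489 ≡ 78 (mod 301)
8^16 ≡ 78^2 = 6084 ≡ 64 (mod 301)
8^32 ≡ 64^2 = 4096 ≡ 183 (mod 301)
8^64 ≡ 183^2 = 33489 ≡ 78 (mod 301)
8^128 ≡ 78^2 = 6084 ≡ 64 (mod 301)
8^256 ≡ 64^2 = 4096 ≡ 183 (mod 301)
300 = 256 + 32 + 8 + 4 in binary powers of 2.
So 8^300 ≡ 183 · 183 · 78 · 183 ≡ 274 (mod 301).
Since 274 ≠ 1, base 8 is a Fermat witness: 301 is composite.

274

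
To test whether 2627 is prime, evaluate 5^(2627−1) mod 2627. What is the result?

928

5^1 ≡ 5 (mod 2627)
5^2 ≡ 5^2 = 25 ≡ 25 (mod 2627)
5^4 ≡ 25^2 = 625 ≡ 625 (mod 2627)
5^8 ≡ 625^2 = 390625 ≡ 1829 (mod 2627)
5^16 ≡ 1829^2 = 3345241 ≡ 1070 (mod 2627)
5^32 ≡ 1070^2 = 1144900 ≡ 2155 (mod 2627)
5^64 ≡ 2155^2 = 4644025 ≡ 2116 (mod 2627)
5^128 ≡ 2116^2 = 4477456 ≡ 1048 (mod 2627)
5^256 ≡ 1048^2 = 1098304 ≡ 218 (mod 2627)
5^512 ≡ 218^2 = 47524 ≡ 238 (mod 2627)
5^1024 ≡ 238^2 = 56644 ≡ 1477 (mod 2627)
5^2048 ≡ 1477^2 = 2181529 ≡ 1119 (mod 2627)
2626 = 2048 + 512 + 64 + 2 in binary powers of 2.
So 5^2626 ≡ 1119 · 238 · 2116 · 25 ≡ 928 (mod 2627).
Since 928 ≠ 1, base 5 is a Fermat witness: 2627 is composite.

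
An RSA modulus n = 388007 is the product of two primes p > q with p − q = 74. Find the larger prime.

Since p = q + 74, we have 388007 = q(q + 74), so q² + 74q − 388007 = 0.
Discriminant: 74² + 4·388007 = 5476 + 1552028 = 1557504; √1557504 = 1248.
q = (−74 + 1248)/2 = 587, and p = q + 74 = 661.
Check: 587 · 661 = 388007.

661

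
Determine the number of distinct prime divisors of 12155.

4

12155 = 5 · 2431
2431 = 11 · 221
221 = 13 · 17
12155 = 5 · 11 · 13 · 17, which has 4 distinct prime factors.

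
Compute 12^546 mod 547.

1

12^1 ≡ 12 (mod 547)
12^2 ≡ 12^2 = 144 ≡ 144 (mod 547)
12^4 ≡ 144^2 = 20736 ≡ 497 (mod 547)
12^8 ≡ 497^2 = 247009 ≡ 312 (mod 547)
12^16 ≡ 312^2 = 97344 ≡ 525 (mod 547)
12^32 ≡ 525^2 = 275625 ≡ 484 (mod 547)
12^64 ≡ 484^2 = 234256 ≡ 140 (mod 547)
12^128 ≡ 140^2 = 19600 ≡ 455 (mod 547)
12^256 ≡ 455^2 = 207025 ≡ 259 (mod 547)
12^512 ≡ 259^2 = 67081 ≡ 347 (mod 547)
546 = 512 + 32 + 2 in binary powers of 2.
So 12^546 ≡ 347 · 484 · 144 ≡ 1 (mod 547).
Since the result is 1, base 12 gives no evidence that 547 is composite.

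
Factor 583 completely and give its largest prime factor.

583 = 11 · 53
53 is prime.
So 583 = 11 · 53; the largest prime factor is 53.

53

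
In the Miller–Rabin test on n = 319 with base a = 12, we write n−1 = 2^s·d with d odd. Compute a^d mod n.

133

319 − 1 = 318 = 2^1 · 159, so d = 159.
12^1 ≡ 12 (mod 319)
12^2 ≡ 12^2 = 144 ≡ 144 (mod 319)
12^4 ≡ 144^2 = 20736 ≡ 1 (mod 319)
12^8 ≡ 1^2 = 1 ≡ 1 (mod 319)
12^16 ≡ 1^2 = 1 ≡ 1 (mod 319)
12^32 ≡ 1^2 = 1 ≡ 1 (mod 319)
12^64 ≡ 1^2 = 1 ≡ 1 (mod 319)
12^128 ≡ 1^2 = 1 ≡ 1 (mod 319)
159 = 128 + 16 + 8 + 4 + 2 + 1 in binary powers of 2.
So 12^159 ≡ 1 · 1 · 1 · 1 · 144 · 12 ≡ 133 (mod 319).
Squaring chain: 133; never reaches −1, so base 12 is a Miller–Rabin witness that 319 is composite.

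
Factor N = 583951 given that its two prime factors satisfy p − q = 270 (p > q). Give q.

Since p = q + 270, we have 583951 = q(q + 270), so q² + 270q − 583951 = 0.
Discriminant: 270² + 4·583951 = 72900 + 2335804 = 2408704; √2408704 = 1552.
q = (−270 + 1552)/2 = 641, and p = q + 270 = 911.
Check: 641 · 911 = 583951.

641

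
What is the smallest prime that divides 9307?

9307 is odd.
Digit sum 19, not divisible by 3.
Ends in 7: not divisible by 5.
7: 9307 = 7·1329 + 4
11: 9307 = 11·846 + 1
13: 9307 = 13·715 + 12
17: 9307 = 17·547 + 8
19: 9307 = 19·489 + 16
23: 9307 = 23·404 + 15
29: 9307 = 29·320 + 27
31: 9307 = 31·300 + 7
37: 9307 = 37·251 + 20
41: 9307 = 41·227

41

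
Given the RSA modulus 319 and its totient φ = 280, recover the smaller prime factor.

11

φ(n) = (p−1)(q−1) = n − (p+q) + 1, so p + q = 319 − 280 + 1 = 40.
p and q are the roots of t² − 40t + 319 = 0.
Discriminant: 40² − 4·319 = 1600 − 1276 = 324; √324 = 18.
q = (40 − 18)/2 = 11, p = (40 + 18)/2 = 29.
Check: 11 · 29 = 319.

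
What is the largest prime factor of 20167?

67

20167 = 7 · 2881
2881 = 43 · 67
67 is prime.
So 20167 = 7 · 43 · 67; the largest prime factor is 67.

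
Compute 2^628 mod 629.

305

2^1 ≡ 2 (mod 629)
2^2 ≡ 2^2 = 4 ≡ 4 (mod 629)
2^4 ≡ 4^2 = 16 ≡ 16 (mod 629)
2^8 ≡ 16^2 = 256 ≡ 256 (mod 629)
2^16 ≡ 256^2 = 65536 ≡ 120 (mod 629)
2^32 ≡ 120^2 = 14400 ≡ 562 (mod 629)
2^64 ≡ 562^2 = 315844 ≡ 86 (mod 629)
2^128 ≡ 86^2 = 7396 ≡ 477 (mod 629)
2^256 ≡ 477^2 = 227529 ≡ 460 (mod 629)
2^512 ≡ 460^2 = 211600 ≡ 256 (mod 629)
628 = 512 + 64 + 32 + 16 + 4 in binary powers of 2.
So 2^628 ≡ 256 · 86 · 562 · 120 · 16 ≡ 305 (mod 629).
Since 305 ≠ 1, base 2 is a Fermat witness: 629 is composite.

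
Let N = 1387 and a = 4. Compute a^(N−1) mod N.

1

4^1 ≡ 4 (mod 1387)
4^2 ≡ 4^2 = 16 ≡ 16 (mod 1387)
4^4 ≡ 16^2 = 256 ≡ 256 (mod 1387)
4^8 ≡ 256^2 = 65536 ≡ 347 (mod 1387)
4^16 ≡ 347^2 = 120409 ≡ 1127 (mod 1387)
4^32 ≡ 1127^2 = 1270129 ≡ 1024 (mod 1387)
4^64 ≡ 1024^2 = 1048576 ≡ 4 (mod 1387)
4^128 ≡ 4^2 = 16 ≡ 16 (mod 1387)
4^256 ≡ 16^2 = 256 ≡ 256 (mod 1387)
4^512 ≡ 256^2 = 65536 ≡ 347 (mod 1387)
4^1024 ≡ 347^2 = 120409 ≡ 1127 (mod 1387)
1386 = 1024 + 256 + 64 + 32 + 8 + 2 in binary powers of 2.
So 4^1386 ≡ 1127 · 256 · 4 · 1024 · 347 · 16 ≡ 1 (mod 1387).
Since the result is 1, base 4 gives no evidence that 1387 is composite.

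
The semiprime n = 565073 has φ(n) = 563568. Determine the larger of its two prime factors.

797

φ(n) = (p−1)(q−1) = n − (p+q) + 1, so p + q = 565073 − 563568 + 1 = 1506.
p and q are the roots of t² − 1506t + 565073 = 0.
Discriminant: 1506² − 4·565073 = 2268036 − 2260292 = 7744; √7744 = 88.
q = (1506 − 88)/2 = 709, p = (1506 + 88)/2 = 797.
Check: 709 · 797 = 565073.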